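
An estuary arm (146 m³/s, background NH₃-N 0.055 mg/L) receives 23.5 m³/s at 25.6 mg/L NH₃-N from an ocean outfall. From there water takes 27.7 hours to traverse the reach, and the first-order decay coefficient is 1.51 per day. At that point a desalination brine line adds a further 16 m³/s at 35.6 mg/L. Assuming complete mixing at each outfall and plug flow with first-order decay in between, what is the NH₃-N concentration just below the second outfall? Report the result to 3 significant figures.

3.65 mg/L

Mass balance: C = (146.0·0.05500 + 23.50·25.60) / 169.5 = 609.6/169.5 = 3.597 mg/L; combined flow 169.5 m³/s.
First-order decay: C = 3.597·exp(−k·t) = 3.597·0.1750 = 0.6295 mg/L.
At the second outfall, C = (169.5·0.6295 + 16.00·35.60) / (169.5 + 16.00) = 3.646 mg/L.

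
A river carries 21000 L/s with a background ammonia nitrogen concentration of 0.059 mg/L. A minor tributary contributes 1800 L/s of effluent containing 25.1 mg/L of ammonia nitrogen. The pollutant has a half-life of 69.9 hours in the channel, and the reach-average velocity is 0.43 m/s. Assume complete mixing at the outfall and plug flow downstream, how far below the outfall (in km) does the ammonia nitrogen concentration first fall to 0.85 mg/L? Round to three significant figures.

Conservation of mass: C = (21000·0.05900 + 1800·25.10) / 22800 = 46420/22800 = 2.036 mg/L.
Half-life 69.9 h → k = ln 2 / 69.9 = 0.009916 h⁻¹ = 0.2380 d⁻¹.
Set 2.036·exp(−k·t) = 0.85 → t = ln(2.036/0.85)/k = 317100 s = 88.08 h.
Distance = v·t = 0.43·317100 = 136400 m = 136.4 km.

136 km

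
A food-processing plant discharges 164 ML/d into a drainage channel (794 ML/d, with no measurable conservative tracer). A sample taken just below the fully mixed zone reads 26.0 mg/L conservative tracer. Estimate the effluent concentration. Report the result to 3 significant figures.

Mass balance: 794.0·0 + 164.0·Cₑ = 958.0·26.00
→ Cₑ = (958.0·26.00 − 794.0·0) / 164.0 = 151.9 mg/L.

152 mg/L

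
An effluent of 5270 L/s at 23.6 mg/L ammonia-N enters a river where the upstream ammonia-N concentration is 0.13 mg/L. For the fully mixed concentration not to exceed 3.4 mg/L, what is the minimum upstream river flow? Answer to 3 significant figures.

32600 L/s

Set C_mix = 3.4: (Q·0.1300 + 5270·23.60) / (Q + 5270) = 3.4
→ Q = 5270·(23.60 − 3.4)/(3.4 − 0.1300) = 32550 L/s.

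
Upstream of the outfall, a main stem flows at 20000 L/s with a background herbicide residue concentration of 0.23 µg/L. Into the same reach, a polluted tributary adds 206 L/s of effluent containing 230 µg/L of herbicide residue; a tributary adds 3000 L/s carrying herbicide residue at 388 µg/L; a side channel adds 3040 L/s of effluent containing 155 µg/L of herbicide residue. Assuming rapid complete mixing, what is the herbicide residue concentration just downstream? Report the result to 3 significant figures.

64.3 µg/L

Conservation of mass: C = (20000·0.2300 + 206.0·230.0 + 3000·388.0 + 3040·155.0) / 26250 = 1687000/26250 = 64.28 µg/L.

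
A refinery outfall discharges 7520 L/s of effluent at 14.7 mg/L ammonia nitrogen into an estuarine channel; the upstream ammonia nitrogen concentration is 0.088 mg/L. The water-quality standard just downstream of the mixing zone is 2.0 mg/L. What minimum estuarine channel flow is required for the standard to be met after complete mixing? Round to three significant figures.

49900 L/s

Set C_mix = 2.0: (Q·0.08800 + 7520·14.70) / (Q + 7520) = 2.0
→ Q = 7520·(14.70 − 2.0)/(2.0 − 0.08800) = 49950 L/s.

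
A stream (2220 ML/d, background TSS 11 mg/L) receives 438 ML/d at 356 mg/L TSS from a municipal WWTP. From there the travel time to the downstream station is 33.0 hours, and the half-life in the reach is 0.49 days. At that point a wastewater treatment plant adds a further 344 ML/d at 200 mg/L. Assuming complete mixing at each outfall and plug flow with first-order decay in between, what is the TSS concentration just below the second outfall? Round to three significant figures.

Mixed concentration C = ΣQC/ΣQ = (2220·11.00 + 438.0·356.0) / 2658 = 180300/2658 = 67.85 mg/L; combined flow 2658 ML/d.
Half-life 0.49 d → k = ln 2 / 0.49 = 1.415 d⁻¹.
First-order decay: C = 67.85·exp(−k·t) = 67.85·0.1430 = 9.701 mg/L.
At the second outfall, C = (2658·9.701 + 344.0·200.0) / (2658 + 344.0) = 31.51 mg/L.

31.5 mg/L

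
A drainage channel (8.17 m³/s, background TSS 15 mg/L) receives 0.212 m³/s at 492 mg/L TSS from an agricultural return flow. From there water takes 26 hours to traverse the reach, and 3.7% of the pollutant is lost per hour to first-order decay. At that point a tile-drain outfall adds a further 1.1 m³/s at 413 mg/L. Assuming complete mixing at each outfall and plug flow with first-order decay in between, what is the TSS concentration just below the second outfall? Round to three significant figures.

56.9 mg/L

Flow-weighted average: C = (8.170·15.00 + 0.2120·492.0) / 8.382 = 226.9/8.382 = 27.06 mg/L; combined flow 8.382 m³/s.
3.7%/h lost → k = −ln(1 − 0.037) = 0.03770 h⁻¹.
First-order decay: C = 27.06·exp(−k·t) = 27.06·0.3752 = 10.16 mg/L.
Second outfall: C = (8.382·10.16 + 1.100·413.0)/9.482 = 56.89 mg/L.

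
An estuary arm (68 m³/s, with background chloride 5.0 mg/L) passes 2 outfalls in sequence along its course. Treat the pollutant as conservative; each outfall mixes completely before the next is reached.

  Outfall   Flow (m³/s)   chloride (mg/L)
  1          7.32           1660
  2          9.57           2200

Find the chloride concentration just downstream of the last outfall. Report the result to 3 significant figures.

Below outfall 1: Q → 75.32 m³/s, C = (68.00·5.000 + 7.320·1660)/75.32 = 165.8 mg/L.
Below outfall 2: Q → 84.89 m³/s, C = (75.32·165.8 + 9.570·2200)/84.89 = 395.2 mg/L.

395 mg/L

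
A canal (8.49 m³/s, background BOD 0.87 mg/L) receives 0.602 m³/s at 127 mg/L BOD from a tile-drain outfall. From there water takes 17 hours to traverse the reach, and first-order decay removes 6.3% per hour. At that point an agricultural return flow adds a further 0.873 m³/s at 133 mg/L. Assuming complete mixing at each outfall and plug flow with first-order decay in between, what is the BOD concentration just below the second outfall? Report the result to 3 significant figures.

Flow-weighted average: C = (8.490·0.8700 + 0.6020·127.0) / 9.092 = 83.84/9.092 = 9.221 mg/L; combined flow 9.092 m³/s.
6.3%/h lost → k = −ln(1 − 0.063) = 0.06507 h⁻¹.
First-order decay: C = 9.221·exp(−k·t) = 9.221·0.3308 = 3.050 mg/L.
Second outfall: C = (9.092·3.050 + 0.8730·133.0)/9.965 = 14.43 mg/L.

14.4 mg/L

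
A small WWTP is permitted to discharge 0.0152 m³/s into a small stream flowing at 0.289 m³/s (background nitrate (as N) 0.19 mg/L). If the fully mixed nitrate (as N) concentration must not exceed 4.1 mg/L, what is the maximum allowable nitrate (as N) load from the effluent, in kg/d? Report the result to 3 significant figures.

Mass balance at the limit: 0.2890·0.1900 + 0.01520·Cₑ = 0.3042·4.1 → Cₑ = 78.44 mg/L.
Load = 0.01520 m³/s × 78.44 g/m³ × 86 400 s/d = 103.0 kg/d.

103 kg/d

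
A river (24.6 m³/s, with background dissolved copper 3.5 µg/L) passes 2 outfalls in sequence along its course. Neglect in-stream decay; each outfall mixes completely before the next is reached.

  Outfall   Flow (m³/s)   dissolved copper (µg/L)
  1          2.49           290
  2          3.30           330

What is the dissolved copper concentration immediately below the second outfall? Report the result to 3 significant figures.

After outfall 1: Q = 24.60 + 2.490 = 27.09 m³/s; C = (24.60·3.500 + 2.490·290.0)/27.09 = 29.83 µg/L.
After outfall 2: Q = 27.09 + 3.300 = 30.39 m³/s; C = (27.09·29.83 + 3.300·330.0)/30.39 = 62.43 µg/L.

62.4 µg/L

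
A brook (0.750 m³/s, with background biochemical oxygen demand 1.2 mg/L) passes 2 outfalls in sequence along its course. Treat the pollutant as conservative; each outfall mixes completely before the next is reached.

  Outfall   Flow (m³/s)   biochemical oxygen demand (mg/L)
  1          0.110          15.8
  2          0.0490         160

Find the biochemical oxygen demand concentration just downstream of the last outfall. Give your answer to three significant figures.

11.5 mg/L

Below outfall 1: Q → 0.8600 m³/s, C = (0.7500·1.200 + 0.1100·15.80)/0.8600 = 3.067 mg/L.
Below outfall 2: Q → 0.9090 m³/s, C = (0.8600·3.067 + 0.04900·160.0)/0.9090 = 11.53 mg/L.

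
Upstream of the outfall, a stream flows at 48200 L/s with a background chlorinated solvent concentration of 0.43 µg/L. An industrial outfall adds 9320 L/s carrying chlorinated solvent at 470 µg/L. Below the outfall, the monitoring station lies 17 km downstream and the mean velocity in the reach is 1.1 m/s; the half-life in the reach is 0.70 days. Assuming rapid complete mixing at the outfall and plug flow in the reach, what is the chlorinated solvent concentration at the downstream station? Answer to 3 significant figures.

After mixing, C = (48200·0.4300 + 9320·470.0) / 57520 = 4401000/57520 = 76.51 µg/L.
Travel time t = 17·1000 / 1.1 = 15450 s = 4.293 h.
Half-life 0.70 d → k = ln 2 / 0.70 = 0.9902 d⁻¹.
First-order decay: C = 76.51·exp(−k·t) = 76.51·0.8377 = 64.09 µg/L.

64.1 µg/L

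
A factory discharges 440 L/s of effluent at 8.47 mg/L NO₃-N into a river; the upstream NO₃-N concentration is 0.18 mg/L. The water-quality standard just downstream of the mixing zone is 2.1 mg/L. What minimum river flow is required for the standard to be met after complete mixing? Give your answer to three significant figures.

1460 L/s

Set C_mix = 2.1: (Q·0.1800 + 440.0·8.470) / (Q + 440.0) = 2.1
→ Q = 440.0·(8.470 − 2.1)/(2.1 − 0.1800) = 1460 L/s.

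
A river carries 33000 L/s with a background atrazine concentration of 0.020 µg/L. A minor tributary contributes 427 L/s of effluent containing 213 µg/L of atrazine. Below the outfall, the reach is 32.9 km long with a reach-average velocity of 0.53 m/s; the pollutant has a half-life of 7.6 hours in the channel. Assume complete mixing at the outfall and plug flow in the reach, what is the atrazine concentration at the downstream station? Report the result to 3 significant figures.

0.569 µg/L

Conservation of mass: C = (33000·0.02000 + 427.0·213.0) / 33430 = 91610/33430 = 2.741 µg/L.
Travel time t = 32.9·1000 / 0.53 = 62080 s = 17.24 h.
Half-life 7.6 h → k = ln 2 / 7.6 = 0.09120 h⁻¹ = 2.189 d⁻¹.
Decay over the reach: 2.741·exp(−kt) = 2.741·0.2075 = 0.5687 µg/L.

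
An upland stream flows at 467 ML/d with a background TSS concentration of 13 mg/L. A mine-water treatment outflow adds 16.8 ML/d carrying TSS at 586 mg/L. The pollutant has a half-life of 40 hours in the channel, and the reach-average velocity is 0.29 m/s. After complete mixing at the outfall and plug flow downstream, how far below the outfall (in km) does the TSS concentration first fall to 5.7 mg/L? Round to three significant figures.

After mixing, C = (467.0·13.00 + 16.80·586.0) / 483.8 = 15920/483.8 = 32.90 mg/L.
Half-life 40 h → k = ln 2 / 40 = 0.01733 h⁻¹ = 0.4159 d⁻¹.
Set 32.90·exp(−k·t) = 5.7 → t = ln(32.90/5.7)/k = 364200 s = 101.2 h.
Distance = v·t = 0.29·364200 = 105600 m = 105.6 km.

106 km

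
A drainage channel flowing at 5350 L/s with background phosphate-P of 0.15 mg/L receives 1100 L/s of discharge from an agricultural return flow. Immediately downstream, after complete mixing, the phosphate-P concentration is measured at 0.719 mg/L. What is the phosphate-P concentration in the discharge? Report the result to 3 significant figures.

Mass balance: 5350·0.1500 + 1100·Cₑ = 6450·0.7190
→ Cₑ = (6450·0.7190 − 5350·0.1500) / 1100 = 3.486 mg/L.

3.49 mg/L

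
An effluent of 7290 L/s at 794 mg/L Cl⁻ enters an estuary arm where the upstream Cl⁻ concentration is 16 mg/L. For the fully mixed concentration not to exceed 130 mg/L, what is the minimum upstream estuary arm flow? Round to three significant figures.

Set C_mix = 130: (Q·16.00 + 7290·794.0) / (Q + 7290) = 130
→ Q = 7290·(794.0 − 130)/(130 − 16.00) = 42460 L/s.

42500 L/s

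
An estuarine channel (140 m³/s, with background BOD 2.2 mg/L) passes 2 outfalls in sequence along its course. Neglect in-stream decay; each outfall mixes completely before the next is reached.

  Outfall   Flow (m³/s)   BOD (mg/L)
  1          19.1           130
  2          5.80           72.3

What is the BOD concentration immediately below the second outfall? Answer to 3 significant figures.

19.5 mg/L

After outfall 1: Q = 140.0 + 19.10 = 159.1 m³/s; C = (140.0·2.200 + 19.10·130.0)/159.1 = 17.54 mg/L.
After outfall 2: Q = 159.1 + 5.800 = 164.9 m³/s; C = (159.1·17.54 + 5.800·72.30)/164.9 = 19.47 mg/L.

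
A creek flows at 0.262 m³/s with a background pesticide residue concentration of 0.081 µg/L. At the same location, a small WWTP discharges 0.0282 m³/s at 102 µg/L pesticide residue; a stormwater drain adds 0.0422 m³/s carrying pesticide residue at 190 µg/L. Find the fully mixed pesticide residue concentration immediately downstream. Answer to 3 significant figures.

Mixed concentration C = ΣQC/ΣQ = (0.2620·0.08100 + 0.02820·102.0 + 0.04220·190.0) / 0.3324 = 10.92/0.3324 = 32.84 µg/L.

32.8 µg/L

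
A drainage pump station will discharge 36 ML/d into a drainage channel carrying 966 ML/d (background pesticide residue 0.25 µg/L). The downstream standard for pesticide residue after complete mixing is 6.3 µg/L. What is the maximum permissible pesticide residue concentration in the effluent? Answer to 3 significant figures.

At the limit, (Qr·Cr + Qe·Cₑ)/(Qr + Qe) = 6.3:
Cₑ = (1002·6.3 − 966.0·0.2500) / 36.00 = 168.6 µg/L.

169 µg/L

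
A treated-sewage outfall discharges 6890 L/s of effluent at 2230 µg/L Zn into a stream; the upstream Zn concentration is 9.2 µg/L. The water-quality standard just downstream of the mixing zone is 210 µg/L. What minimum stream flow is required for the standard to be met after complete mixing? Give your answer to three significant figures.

Set C_mix = 210: (Q·9.200 + 6890·2230) / (Q + 6890) = 210
→ Q = 6890·(2230 − 210)/(210 − 9.200) = 69310 L/s.

69300 L/s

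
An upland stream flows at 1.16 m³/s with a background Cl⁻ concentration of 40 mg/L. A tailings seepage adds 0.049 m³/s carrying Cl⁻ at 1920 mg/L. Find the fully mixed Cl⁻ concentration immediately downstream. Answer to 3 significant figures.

Mass balance: C = (1.160·40.00 + 0.04900·1920) / 1.209 = 140.5/1.209 = 116.2 mg/L.

116 mg/L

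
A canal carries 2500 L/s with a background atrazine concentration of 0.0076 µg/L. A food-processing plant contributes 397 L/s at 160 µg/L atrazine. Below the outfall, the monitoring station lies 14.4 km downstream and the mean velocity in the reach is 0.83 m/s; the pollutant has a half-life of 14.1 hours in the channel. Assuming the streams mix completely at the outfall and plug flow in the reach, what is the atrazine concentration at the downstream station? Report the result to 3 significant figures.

Conservation of mass: C = (2500·0.007600 + 397.0·160.0) / 2897 = 63540/2897 = 21.93 µg/L.
Travel time t = 14.4·1000 / 0.83 = 17350 s = 4.819 h.
Half-life 14.1 h → k = ln 2 / 14.1 = 0.04916 h⁻¹ = 1.180 d⁻¹.
First-order decay: C = 21.93·exp(−k·t) = 21.93·0.7891 = 17.31 µg/L.

17.3 µg/L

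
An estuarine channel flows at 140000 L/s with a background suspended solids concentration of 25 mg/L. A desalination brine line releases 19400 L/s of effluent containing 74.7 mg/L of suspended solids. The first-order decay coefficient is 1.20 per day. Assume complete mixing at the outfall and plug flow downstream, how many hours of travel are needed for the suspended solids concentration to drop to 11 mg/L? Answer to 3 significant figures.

Mass balance: C = (140000·25.00 + 19400·74.70) / 159400 = 4949000/159400 = 31.05 mg/L.
31.05·exp(−k·t) = 11 → t = ln(31.05/11)/k = 74710 s = 20.75 h.

20.8 h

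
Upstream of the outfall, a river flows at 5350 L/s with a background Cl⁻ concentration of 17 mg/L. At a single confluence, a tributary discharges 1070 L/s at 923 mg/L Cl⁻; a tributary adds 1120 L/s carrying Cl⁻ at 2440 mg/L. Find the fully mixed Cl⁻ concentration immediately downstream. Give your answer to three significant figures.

505 mg/L

Mixed concentration C = ΣQC/ΣQ = (5350·17.00 + 1070·923.0 + 1120·2440) / 7540 = 3811000/7540 = 505.5 mg/L.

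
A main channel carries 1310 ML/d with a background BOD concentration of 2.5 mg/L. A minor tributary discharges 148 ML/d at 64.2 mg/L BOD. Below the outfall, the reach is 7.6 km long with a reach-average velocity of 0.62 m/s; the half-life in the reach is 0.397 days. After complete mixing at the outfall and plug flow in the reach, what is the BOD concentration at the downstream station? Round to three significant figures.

6.84 mg/L

After mixing, C = (1310·2.500 + 148.0·64.20) / 1458 = 12780/1458 = 8.763 mg/L.
Travel time t = 7.6·1000 / 0.62 = 12260 s = 3.405 h.
Half-life 0.397 d → k = ln 2 / 0.397 = 1.746 d⁻¹.
First-order decay: C = 8.763·exp(−k·t) = 8.763·0.7806 = 6.840 mg/L.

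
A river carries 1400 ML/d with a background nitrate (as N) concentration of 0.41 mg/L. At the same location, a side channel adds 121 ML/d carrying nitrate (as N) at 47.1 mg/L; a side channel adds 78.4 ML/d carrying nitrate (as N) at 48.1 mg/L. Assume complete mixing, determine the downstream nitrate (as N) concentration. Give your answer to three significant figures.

6.28 mg/L

After mixing, C = (1400·0.4100 + 121.0·47.10 + 78.40·48.10) / 1599 = 10040/1599 = 6.280 mg/L.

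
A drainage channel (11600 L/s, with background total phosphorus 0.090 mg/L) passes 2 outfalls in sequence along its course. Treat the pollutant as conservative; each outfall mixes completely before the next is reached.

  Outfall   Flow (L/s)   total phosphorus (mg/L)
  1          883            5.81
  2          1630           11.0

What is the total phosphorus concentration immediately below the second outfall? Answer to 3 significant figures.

Outfall 1: combined Q = 12480 L/s; C = (11600·0.09000 + 883.0·5.810)/12480 = 0.4946 mg/L.
Outfall 2: combined Q = 14110 L/s; C = (12480·0.4946 + 1630·11.00)/14110 = 1.708 mg/L.

1.71 mg/L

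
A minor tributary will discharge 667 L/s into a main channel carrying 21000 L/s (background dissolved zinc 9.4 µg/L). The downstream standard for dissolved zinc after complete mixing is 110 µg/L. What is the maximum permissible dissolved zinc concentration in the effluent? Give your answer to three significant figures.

3280 µg/L

At the limit, (Qr·Cr + Qe·Cₑ)/(Qr + Qe) = 110:
Cₑ = (21670·110 − 21000·9.400) / 667.0 = 3277 µg/L.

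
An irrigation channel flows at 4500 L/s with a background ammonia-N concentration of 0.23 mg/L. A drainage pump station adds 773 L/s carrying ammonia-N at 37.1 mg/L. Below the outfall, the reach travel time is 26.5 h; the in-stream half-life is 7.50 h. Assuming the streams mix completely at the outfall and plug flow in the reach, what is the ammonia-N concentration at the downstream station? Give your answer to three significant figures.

Flow-weighted average: C = (4500·0.2300 + 773.0·37.10) / 5273 = 29710/5273 = 5.635 mg/L.
Half-life 7.50 h → k = ln 2 / 7.50 = 0.09242 h⁻¹ = 2.218 d⁻¹.
First-order decay: C = 5.635·exp(−k·t) = 5.635·0.08637 = 0.4867 mg/L.

0.487 mg/L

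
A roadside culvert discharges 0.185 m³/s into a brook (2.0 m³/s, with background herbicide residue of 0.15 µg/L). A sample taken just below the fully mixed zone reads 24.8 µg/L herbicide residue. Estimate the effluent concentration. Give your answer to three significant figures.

Mass balance: 2.000·0.1500 + 0.1850·Cₑ = 2.185·24.80
→ Cₑ = (2.185·24.80 − 2.000·0.1500) / 0.1850 = 291.3 µg/L.

291 µg/L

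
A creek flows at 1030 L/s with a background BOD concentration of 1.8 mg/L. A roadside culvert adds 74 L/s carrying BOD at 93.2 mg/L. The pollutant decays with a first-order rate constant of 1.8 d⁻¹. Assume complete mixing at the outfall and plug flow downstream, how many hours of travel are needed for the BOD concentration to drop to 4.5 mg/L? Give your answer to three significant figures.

7.55 h

Mass balance: C = (1030·1.800 + 74.00·93.20) / 1104 = 8751/1104 = 7.926 mg/L.
7.926·exp(−k·t) = 4.5 → t = ln(7.926/4.5)/k = 27170 s = 7.548 h.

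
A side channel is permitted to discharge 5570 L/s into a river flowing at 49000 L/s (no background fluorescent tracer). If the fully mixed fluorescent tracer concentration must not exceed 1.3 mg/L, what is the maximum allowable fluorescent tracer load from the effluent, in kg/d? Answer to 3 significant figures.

Mass balance at the limit: 49000·0 + 5570·Cₑ = 54570·1.3 → Cₑ = 12.74 mg/L.
5570 L/s = 5.570 m³/s. Load = 5.570 m³/s × 12.74 g/m³ × 86 400 s/d = 6129 kg/d.

6130 kg/d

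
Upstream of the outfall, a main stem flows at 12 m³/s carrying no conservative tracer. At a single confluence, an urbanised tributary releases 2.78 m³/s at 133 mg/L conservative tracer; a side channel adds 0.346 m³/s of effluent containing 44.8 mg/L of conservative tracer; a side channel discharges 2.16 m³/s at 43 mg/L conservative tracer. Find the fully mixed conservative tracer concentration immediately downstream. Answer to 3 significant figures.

27.7 mg/L

After mixing, C = (12.00·0 + 2.780·133.0 + 0.3460·44.80 + 2.160·43.00) / 17.29 = 478.1/17.29 = 27.66 mg/L.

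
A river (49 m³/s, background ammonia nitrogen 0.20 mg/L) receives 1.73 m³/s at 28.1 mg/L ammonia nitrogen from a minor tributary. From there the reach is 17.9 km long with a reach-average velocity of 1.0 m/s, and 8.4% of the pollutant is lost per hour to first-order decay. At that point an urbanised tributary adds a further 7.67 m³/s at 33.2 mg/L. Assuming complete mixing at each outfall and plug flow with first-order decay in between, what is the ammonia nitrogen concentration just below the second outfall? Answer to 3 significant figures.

Flow-weighted average: C = (49.00·0.2000 + 1.730·28.10) / 50.73 = 58.41/50.73 = 1.151 mg/L; combined flow 50.73 m³/s.
Travel time t = 17.9·1000 / 1.0 = 17900 s = 4.972 h.
8.4%/h lost → k = −ln(1 − 0.084) = 0.08774 h⁻¹.
Decay over the reach: 1.151·exp(−kt) = 1.151·0.6465 = 0.7444 mg/L.
At the second outfall, C = (50.73·0.7444 + 7.670·33.20) / (50.73 + 7.670) = 5.007 mg/L.

5.01 mg/L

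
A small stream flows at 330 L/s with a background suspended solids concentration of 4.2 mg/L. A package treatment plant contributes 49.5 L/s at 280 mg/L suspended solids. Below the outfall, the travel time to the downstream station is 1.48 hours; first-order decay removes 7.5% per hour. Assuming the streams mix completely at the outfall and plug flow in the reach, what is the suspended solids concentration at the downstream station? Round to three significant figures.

Mass balance: C = (330.0·4.200 + 49.50·280.0) / 379.5 = 15250/379.5 = 40.17 mg/L.
7.5%/h lost → k = −ln(1 − 0.075) = 0.07796 h⁻¹.
Decay over the reach: 40.17·exp(−kt) = 40.17·0.8910 = 35.80 mg/L.

35.8 mg/L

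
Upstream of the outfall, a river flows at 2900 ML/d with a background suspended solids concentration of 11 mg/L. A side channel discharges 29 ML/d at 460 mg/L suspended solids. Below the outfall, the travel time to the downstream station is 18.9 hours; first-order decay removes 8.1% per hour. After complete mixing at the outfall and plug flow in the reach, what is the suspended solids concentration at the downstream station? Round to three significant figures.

Mixed concentration C = ΣQC/ΣQ = (2900·11.00 + 29.00·460.0) / 2929 = 45240/2929 = 15.45 mg/L.
8.1%/h lost → k = −ln(1 − 0.081) = 0.08447 h⁻¹.
Decay over the reach: 15.45·exp(−kt) = 15.45·0.2026 = 3.129 mg/L.

3.13 mg/L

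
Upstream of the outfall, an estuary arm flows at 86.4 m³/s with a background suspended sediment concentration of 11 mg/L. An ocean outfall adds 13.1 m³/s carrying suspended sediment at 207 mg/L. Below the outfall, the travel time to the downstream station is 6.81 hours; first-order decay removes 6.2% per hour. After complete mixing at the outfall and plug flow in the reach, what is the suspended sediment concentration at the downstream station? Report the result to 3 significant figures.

Mixed concentration C = ΣQC/ΣQ = (86.40·11.00 + 13.10·207.0) / 99.50 = 3662/99.50 = 36.81 mg/L.
6.2%/h lost → k = −ln(1 − 0.062) = 0.06401 h⁻¹.
Decay over the reach: 36.81·exp(−kt) = 36.81·0.6467 = 23.80 mg/L.

23.8 mg/L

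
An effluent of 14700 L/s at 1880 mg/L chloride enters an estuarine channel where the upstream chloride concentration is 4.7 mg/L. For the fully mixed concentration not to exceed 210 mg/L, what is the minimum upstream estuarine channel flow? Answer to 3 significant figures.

120000 L/s

Set C_mix = 210: (Q·4.700 + 14700·1880) / (Q + 14700) = 210
→ Q = 14700·(1880 − 210)/(210 − 4.700) = 119600 L/s.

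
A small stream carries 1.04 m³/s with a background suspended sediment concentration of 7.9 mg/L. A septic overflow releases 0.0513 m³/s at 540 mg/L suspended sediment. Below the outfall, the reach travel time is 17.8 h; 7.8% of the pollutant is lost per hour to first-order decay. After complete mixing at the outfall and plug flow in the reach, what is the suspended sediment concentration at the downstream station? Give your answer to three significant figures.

7.75 mg/L

Mass balance: C = (1.040·7.900 + 0.05130·540.0) / 1.091 = 35.92/1.091 = 32.91 mg/L.
7.8%/h lost → k = −ln(1 − 0.078) = 0.08121 h⁻¹.
After decay, C = 32.91 × e^(−kt) = 32.91 × 0.2356 = 7.755 mg/L.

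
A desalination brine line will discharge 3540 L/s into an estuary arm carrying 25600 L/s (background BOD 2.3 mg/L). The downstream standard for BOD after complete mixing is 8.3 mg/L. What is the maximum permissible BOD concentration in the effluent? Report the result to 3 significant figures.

51.7 mg/L

At the limit, (Qr·Cr + Qe·Cₑ)/(Qr + Qe) = 8.3:
Cₑ = (29140·8.3 − 25600·2.300) / 3540 = 51.69 mg/L.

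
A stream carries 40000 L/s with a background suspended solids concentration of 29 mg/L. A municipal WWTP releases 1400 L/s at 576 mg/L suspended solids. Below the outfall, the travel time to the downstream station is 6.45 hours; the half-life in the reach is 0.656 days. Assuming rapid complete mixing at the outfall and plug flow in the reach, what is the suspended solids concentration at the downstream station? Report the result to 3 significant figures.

Flow-weighted average: C = (40000·29.00 + 1400·576.0) / 41400 = 1966000/41400 = 47.50 mg/L.
Half-life 0.656 d → k = ln 2 / 0.656 = 1.057 d⁻¹.
Decay over the reach: 47.50·exp(−kt) = 47.50·0.7528 = 35.76 mg/L.

35.8 mg/L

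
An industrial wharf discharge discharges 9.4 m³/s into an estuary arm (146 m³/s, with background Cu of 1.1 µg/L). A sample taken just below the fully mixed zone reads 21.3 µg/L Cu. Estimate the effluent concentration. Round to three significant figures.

Mass balance: 146.0·1.100 + 9.400·Cₑ = 155.4·21.30
→ Cₑ = (155.4·21.30 − 146.0·1.100) / 9.400 = 335.0 µg/L.

335 µg/L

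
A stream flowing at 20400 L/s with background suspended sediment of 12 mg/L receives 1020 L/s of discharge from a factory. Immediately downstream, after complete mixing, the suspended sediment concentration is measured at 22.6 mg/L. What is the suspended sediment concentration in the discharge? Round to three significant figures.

Mass balance: 20400·12.00 + 1020·Cₑ = 21420·22.60
→ Cₑ = (21420·22.60 − 20400·12.00) / 1020 = 234.6 mg/L.

235 mg/L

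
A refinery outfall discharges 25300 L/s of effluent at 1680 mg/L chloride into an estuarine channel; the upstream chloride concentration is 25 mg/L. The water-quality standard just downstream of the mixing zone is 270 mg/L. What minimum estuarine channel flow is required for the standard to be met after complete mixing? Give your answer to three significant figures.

146000 L/s

Set C_mix = 270: (Q·25.00 + 25300·1680) / (Q + 25300) = 270
→ Q = 25300·(1680 − 270)/(270 − 25.00) = 145600 L/s.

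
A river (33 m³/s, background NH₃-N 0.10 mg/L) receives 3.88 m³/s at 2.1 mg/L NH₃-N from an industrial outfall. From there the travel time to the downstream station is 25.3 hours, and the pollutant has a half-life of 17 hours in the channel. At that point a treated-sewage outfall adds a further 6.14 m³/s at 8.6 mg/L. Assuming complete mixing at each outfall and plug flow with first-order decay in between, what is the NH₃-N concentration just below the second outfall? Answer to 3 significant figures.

1.32 mg/L

Conservation of mass: C = (33.00·0.1000 + 3.880·2.100) / 36.88 = 11.45/36.88 = 0.3104 mg/L; combined flow 36.88 m³/s.
Half-life 17 h → k = ln 2 / 17 = 0.04077 h⁻¹ = 0.9786 d⁻¹.
After decay, C = 0.3104 × e^(−kt) = 0.3104 × 0.3564 = 0.1106 mg/L.
At the second outfall, C = (36.88·0.1106 + 6.140·8.600) / (36.88 + 6.140) = 1.322 mg/L.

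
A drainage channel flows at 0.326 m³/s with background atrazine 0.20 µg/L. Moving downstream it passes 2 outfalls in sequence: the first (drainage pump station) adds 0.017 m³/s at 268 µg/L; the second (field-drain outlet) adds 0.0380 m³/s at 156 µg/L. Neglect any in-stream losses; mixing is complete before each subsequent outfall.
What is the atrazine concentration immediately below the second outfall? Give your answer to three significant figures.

Below outfall 1: Q → 0.3430 m³/s, C = (0.3260·0.2000 + 0.01700·268.0)/0.3430 = 13.47 µg/L.
Below outfall 2: Q → 0.3810 m³/s, C = (0.3430·13.47 + 0.03800·156.0)/0.3810 = 27.69 µg/L.

27.7 µg/L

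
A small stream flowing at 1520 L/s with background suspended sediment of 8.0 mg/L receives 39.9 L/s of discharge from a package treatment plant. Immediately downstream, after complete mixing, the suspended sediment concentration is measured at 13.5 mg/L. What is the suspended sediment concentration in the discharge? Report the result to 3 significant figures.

223 mg/L

Mass balance: 1520·8.000 + 39.90·Cₑ = 1560·13.50
→ Cₑ = (1560·13.50 − 1520·8.000) / 39.90 = 223.0 mg/L.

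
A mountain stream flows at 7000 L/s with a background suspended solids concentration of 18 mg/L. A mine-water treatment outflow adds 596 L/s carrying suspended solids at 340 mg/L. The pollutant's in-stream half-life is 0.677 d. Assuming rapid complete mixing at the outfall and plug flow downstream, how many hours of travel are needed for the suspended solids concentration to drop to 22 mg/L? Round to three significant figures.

15.9 h

Flow-weighted average: C = (7000·18.00 + 596.0·340.0) / 7596 = 328600/7596 = 43.26 mg/L.
Half-life 0.677 d → k = ln 2 / 0.677 = 1.024 d⁻¹.
43.26·exp(−k·t) = 22 → t = ln(43.26/22)/k = 57070 s = 15.85 h.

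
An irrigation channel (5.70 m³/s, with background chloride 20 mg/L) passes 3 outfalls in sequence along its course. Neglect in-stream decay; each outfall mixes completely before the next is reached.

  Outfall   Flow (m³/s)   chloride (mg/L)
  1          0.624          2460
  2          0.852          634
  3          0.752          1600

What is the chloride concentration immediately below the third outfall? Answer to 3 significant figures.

Below outfall 1: Q → 6.324 m³/s, C = (5.700·20.00 + 0.6240·2460)/6.324 = 260.8 mg/L.
Below outfall 2: Q → 7.176 m³/s, C = (6.324·260.8 + 0.8520·634.0)/7.176 = 305.1 mg/L.
Below outfall 3: Q → 7.928 m³/s, C = (7.176·305.1 + 0.7520·1600)/7.928 = 427.9 mg/L.

428 mg/L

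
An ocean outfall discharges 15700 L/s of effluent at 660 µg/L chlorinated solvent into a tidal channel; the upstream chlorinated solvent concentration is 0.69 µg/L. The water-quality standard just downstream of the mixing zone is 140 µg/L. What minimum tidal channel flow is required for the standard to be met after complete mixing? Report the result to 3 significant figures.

58600 L/s

Set C_mix = 140: (Q·0.6900 + 15700·660.0) / (Q + 15700) = 140
→ Q = 15700·(660.0 − 140)/(140 − 0.6900) = 58600 L/s.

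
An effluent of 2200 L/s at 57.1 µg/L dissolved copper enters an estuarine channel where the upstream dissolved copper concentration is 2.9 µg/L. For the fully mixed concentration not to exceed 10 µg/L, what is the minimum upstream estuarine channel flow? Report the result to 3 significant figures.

14600 L/s

Set C_mix = 10: (Q·2.900 + 2200·57.10) / (Q + 2200) = 10
→ Q = 2200·(57.10 − 10)/(10 − 2.900) = 14590 L/s.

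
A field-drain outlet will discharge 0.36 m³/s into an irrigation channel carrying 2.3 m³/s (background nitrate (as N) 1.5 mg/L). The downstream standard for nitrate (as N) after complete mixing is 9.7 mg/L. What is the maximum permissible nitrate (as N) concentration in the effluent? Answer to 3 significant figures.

At the limit, (Qr·Cr + Qe·Cₑ)/(Qr + Qe) = 9.7:
Cₑ = (2.660·9.7 − 2.300·1.500) / 0.3600 = 62.09 mg/L.

62.1 mg/L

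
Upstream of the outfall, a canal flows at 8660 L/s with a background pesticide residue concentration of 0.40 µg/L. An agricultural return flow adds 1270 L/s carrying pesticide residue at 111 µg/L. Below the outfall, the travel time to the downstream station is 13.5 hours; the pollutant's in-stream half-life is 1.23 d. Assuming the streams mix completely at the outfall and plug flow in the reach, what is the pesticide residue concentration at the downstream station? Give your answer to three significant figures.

After mixing, C = (8660·0.4000 + 1270·111.0) / 9930 = 144400/9930 = 14.55 µg/L.
Half-life 1.23 d → k = ln 2 / 1.23 = 0.5635 d⁻¹.
After decay, C = 14.55 × e^(−kt) = 14.55 × 0.7283 = 10.59 µg/L.

10.6 µg/L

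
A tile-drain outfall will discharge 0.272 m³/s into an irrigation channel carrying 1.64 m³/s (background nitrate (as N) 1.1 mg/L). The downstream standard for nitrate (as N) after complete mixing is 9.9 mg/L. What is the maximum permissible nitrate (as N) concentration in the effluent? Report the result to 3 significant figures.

63.0 mg/L

At the limit, (Qr·Cr + Qe·Cₑ)/(Qr + Qe) = 9.9:
Cₑ = (1.912·9.9 − 1.640·1.100) / 0.2720 = 62.96 mg/L.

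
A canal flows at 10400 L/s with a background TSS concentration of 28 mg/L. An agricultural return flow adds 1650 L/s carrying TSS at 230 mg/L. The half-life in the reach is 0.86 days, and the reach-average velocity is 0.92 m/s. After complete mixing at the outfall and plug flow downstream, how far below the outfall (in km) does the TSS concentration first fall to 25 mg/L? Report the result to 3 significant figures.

78.9 km

Mass balance: C = (10400·28.00 + 1650·230.0) / 12050 = 670700/12050 = 55.66 mg/L.
Half-life 0.86 d → k = ln 2 / 0.86 = 0.8060 d⁻¹.
Set 55.66·exp(−k·t) = 25 → t = ln(55.66/25)/k = 85800 s = 23.83 h.
Distance = v·t = 0.92·85800 = 78940 m = 78.94 km.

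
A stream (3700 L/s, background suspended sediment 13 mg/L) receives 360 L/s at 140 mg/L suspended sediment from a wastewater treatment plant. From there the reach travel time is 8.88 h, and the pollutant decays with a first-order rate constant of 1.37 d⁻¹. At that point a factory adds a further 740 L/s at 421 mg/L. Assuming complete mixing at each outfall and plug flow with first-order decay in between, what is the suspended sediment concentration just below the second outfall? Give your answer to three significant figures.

77.3 mg/L

Mixed concentration C = ΣQC/ΣQ = (3700·13.00 + 360.0·140.0) / 4060 = 98500/4060 = 24.26 mg/L; combined flow 4060 L/s.
Applying C = C₀e^(−kt): 24.26 × 0.6024 = 14.61 mg/L.
At the second outfall, C = (4060·14.61 + 740.0·421.0) / (4060 + 740.0) = 77.27 mg/L.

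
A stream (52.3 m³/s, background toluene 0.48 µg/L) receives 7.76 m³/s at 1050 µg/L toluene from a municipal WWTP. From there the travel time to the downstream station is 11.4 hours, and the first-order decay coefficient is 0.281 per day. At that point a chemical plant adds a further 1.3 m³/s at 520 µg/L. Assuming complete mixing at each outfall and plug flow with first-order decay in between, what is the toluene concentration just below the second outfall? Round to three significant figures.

128 µg/L

Conservation of mass: C = (52.30·0.4800 + 7.760·1050) / 60.06 = 8173/60.06 = 136.1 µg/L; combined flow 60.06 m³/s.
Decay over the reach: 136.1·exp(−kt) = 136.1·0.8750 = 119.1 µg/L.
Second outfall: C = (60.06·119.1 + 1.300·520.0)/61.36 = 127.6 µg/L.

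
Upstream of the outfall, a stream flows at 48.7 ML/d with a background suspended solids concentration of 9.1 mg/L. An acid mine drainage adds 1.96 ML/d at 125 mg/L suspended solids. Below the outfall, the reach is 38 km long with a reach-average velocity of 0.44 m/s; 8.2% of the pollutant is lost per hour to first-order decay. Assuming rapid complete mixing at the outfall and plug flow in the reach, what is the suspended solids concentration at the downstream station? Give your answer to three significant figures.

Flow-weighted average: C = (48.70·9.100 + 1.960·125.0) / 50.66 = 688.2/50.66 = 13.58 mg/L.
Travel time t = 38·1000 / 0.44 = 86360 s = 23.99 h.
8.2%/h lost → k = −ln(1 − 0.082) = 0.08556 h⁻¹.
After decay, C = 13.58 × e^(−kt) = 13.58 × 0.1284 = 1.744 mg/L.

1.74 mg/L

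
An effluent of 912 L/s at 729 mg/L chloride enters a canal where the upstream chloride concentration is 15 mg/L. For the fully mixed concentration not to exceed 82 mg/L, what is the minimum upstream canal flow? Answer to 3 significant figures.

8810 L/s

Set C_mix = 82: (Q·15.00 + 912.0·729.0) / (Q + 912.0) = 82
→ Q = 912.0·(729.0 − 82)/(82 − 15.00) = 8807 L/s.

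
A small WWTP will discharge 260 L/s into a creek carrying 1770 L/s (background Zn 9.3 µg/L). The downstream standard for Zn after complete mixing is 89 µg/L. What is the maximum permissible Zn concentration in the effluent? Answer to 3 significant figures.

At the limit, (Qr·Cr + Qe·Cₑ)/(Qr + Qe) = 89:
Cₑ = (2030·89 − 1770·9.300) / 260.0 = 631.6 µg/L.

632 µg/L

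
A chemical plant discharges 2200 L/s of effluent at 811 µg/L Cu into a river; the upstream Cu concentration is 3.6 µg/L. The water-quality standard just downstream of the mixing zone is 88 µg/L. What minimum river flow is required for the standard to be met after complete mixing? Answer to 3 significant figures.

Set C_mix = 88: (Q·3.600 + 2200·811.0) / (Q + 2200) = 88
→ Q = 2200·(811.0 − 88)/(88 − 3.600) = 18850 L/s.

18800 L/s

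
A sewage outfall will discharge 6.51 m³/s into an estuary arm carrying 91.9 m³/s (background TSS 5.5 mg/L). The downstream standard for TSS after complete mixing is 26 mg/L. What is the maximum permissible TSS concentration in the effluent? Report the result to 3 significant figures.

315 mg/L

At the limit, (Qr·Cr + Qe·Cₑ)/(Qr + Qe) = 26:
Cₑ = (98.41·26 − 91.90·5.500) / 6.510 = 315.4 mg/L.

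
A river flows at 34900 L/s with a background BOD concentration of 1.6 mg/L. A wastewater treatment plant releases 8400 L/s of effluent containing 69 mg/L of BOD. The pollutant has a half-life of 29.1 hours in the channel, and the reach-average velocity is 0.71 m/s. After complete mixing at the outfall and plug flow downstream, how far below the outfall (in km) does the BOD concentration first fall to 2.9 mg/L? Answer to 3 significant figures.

After mixing, C = (34900·1.600 + 8400·69.00) / 43300 = 635400/43300 = 14.68 mg/L.
Half-life 29.1 h → k = ln 2 / 29.1 = 0.02382 h⁻¹ = 0.5717 d⁻¹.
Set 14.68·exp(−k·t) = 2.9 → t = ln(14.68/2.9)/k = 245100 s = 68.07 h.
Distance = v·t = 0.71·245100 = 174000 m = 174.0 km.

174 km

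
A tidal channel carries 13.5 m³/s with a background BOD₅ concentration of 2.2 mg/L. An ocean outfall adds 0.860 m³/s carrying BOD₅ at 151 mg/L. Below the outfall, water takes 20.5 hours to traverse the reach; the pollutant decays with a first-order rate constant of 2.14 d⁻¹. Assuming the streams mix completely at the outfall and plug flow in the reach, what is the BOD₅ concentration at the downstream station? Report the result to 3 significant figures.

1.79 mg/L

Flow-weighted average: C = (13.50·2.200 + 0.8600·151.0) / 14.36 = 159.6/14.36 = 11.11 mg/L.
Decay over the reach: 11.11·exp(−kt) = 11.11·0.1607 = 1.786 mg/L.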